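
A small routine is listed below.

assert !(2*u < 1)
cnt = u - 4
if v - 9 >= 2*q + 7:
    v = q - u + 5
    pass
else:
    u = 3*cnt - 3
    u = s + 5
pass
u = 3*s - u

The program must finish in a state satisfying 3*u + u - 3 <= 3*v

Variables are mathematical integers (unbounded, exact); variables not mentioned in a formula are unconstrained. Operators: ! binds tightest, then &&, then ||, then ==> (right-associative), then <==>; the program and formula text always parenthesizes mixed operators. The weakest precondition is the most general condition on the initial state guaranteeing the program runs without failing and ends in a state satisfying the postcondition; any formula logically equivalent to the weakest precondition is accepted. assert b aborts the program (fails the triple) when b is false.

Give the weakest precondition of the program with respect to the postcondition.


Working backward. After the program, the postcondition 3*u + u - 3 <= 3*v must hold; in canonical form it is 4*u <= 3*v + 3.
Before u := 3*s - u: 12*s <= 4*u + 3*v + 3
Before skip: 12*s <= 4*u + 3*v + 3
Then branch requires 12*s <= 3*q + u + 18; else branch requires 8*s <= 3*v + 23.
Before the if: (v >= 2*q + 16 ==> 12*s <= 3*q + u + 18) && ((!(v >= 2*q + 16)) ==> 8*s <= 3*v + 23)
Before cnt := u - 4: (v >= 2*q + 16 ==> 12*s <= 3*q + u + 18) && ((!(v >= 2*q + 16)) ==> 8*s <= 3*v + 23)
Before assert !(2*u < 1): (!(2*u < 1)) && (v >= 2*q + 16 ==> 12*s <= 3*q + u + 18) && ((!(v >= 2*q + 16)) ==> 8*s <= 3*v + 23)
Answer: WP = (!(2*u < 1)) && (v >= 2*q + 16 ==> 12*s <= 3*q + u + 18) && ((!(v >= 2*q + 16)) ==> 8*s <= 3*v + 23)


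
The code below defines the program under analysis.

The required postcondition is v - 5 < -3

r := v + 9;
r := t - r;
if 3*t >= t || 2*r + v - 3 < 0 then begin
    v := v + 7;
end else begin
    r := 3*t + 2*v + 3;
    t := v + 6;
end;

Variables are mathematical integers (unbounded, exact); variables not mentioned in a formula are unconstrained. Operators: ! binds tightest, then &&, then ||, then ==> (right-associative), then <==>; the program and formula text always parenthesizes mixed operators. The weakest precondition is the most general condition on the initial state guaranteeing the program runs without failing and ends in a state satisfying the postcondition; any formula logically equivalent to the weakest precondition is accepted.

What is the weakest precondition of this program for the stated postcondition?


Working backward. After the program, the postcondition v - 5 < -3 must hold; in canonical form it is v < 2.
Then branch requires v < -5; else branch requires v < 2.
Before the if: ((2*t >= 0 || 2*r + v < 3) ==> v < -5) && ((!(2*t >= 0 || 2*r + v < 3)) ==> v < 2)
Before r := t - r: ((2*t >= 0 || 2*t + v < 2*r + 3) ==> v < -5) && ((!(2*t >= 0 || 2*t + v < 2*r + 3)) ==> v < 2)
Before r := v + 9: ((2*t >= 0 || 2*t < v + 21) ==> v < -5) && ((!(2*t >= 0 || 2*t < v + 21)) ==> v < 2)
Answer: WP = ((2*t >= 0 || 2*t < v + 21) ==> v < -5) && ((!(2*t >= 0 || 2*t < v + 21)) ==> v < 2)


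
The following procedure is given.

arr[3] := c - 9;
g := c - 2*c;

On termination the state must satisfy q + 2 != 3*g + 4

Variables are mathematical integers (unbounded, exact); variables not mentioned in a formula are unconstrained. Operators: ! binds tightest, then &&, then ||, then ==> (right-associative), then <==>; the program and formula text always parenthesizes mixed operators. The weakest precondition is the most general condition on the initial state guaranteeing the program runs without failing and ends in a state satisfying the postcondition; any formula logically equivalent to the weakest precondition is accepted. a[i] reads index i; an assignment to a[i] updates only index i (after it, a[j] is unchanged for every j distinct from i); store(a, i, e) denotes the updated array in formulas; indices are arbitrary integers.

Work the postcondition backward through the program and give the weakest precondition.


Working backward. After the program, the postcondition q + 2 != 3*g + 4 must hold; in canonical form it is q != 3*g + 2.
Before g := c - 2*c: 3*c + q != 2
Before arr[3] := c - 9: 3*c + q != 2
Answer: WP = 3*c + q != 2


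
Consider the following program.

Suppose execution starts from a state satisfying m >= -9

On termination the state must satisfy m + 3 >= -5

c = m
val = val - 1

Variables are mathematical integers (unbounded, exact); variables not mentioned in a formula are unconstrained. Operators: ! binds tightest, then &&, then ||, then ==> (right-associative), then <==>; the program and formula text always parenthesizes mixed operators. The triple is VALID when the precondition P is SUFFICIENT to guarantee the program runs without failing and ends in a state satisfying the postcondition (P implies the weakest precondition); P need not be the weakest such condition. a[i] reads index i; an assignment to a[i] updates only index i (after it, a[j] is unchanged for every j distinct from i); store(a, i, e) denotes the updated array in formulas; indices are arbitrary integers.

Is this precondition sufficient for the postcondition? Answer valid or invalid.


Working backward. After the program, the postcondition m + 3 >= -5 must hold; in canonical form it is m >= -8.
Before val := val - 1: m >= -8
Before c := m: m >= -8
The weakest precondition is m >= -8.
Check whether m >= -9 implies it.
Countermodel: at the initial state m = -9, the precondition holds but the weakest precondition fails.
Answer: invalid


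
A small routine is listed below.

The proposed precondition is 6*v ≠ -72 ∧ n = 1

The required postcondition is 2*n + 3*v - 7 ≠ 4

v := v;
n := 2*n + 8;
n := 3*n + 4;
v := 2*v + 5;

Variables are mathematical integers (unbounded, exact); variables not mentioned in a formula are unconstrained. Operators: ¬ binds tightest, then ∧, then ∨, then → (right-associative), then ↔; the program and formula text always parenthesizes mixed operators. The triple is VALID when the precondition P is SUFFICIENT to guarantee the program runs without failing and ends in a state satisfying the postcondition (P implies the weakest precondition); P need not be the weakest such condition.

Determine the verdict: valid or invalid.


Working backward. After the program, the postcondition 2*n + 3*v - 7 ≠ 4 must hold; in canonical form it is 2*n + 3*v ≠ 11.
Before v := 2*v + 5: 2*n + 6*v ≠ -4
Before n := 3*n + 4: 6*n + 6*v ≠ -12
Before n := 2*n + 8: 12*n + 6*v ≠ -60
Before v := v: 12*n + 6*v ≠ -60
The weakest precondition is 12*n + 6*v ≠ -60.
Check whether 6*v ≠ -72 ∧ n = 1 implies it.
Every state satisfying the precondition satisfies the weakest precondition: the implication holds.
Answer: valid


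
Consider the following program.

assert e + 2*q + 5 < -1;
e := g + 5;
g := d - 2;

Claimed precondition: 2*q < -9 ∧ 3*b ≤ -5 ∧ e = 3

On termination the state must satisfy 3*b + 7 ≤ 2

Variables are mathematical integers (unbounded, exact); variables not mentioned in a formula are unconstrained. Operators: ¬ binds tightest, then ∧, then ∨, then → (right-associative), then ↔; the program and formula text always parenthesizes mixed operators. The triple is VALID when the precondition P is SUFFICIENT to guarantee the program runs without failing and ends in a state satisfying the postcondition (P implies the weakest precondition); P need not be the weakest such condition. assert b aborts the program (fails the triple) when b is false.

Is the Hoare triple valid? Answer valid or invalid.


Working backward. After the program, the postcondition 3*b + 7 ≤ 2 must hold; in canonical form it is 3*b ≤ -5.
Before g := d - 2: 3*b ≤ -5
Before e := g + 5: 3*b ≤ -5
Before assert e + 2*q + 5 < -1: e + 2*q < -6 ∧ 3*b ≤ -5
The weakest precondition is e + 2*q < -6 ∧ 3*b ≤ -5.
Check whether 2*q < -9 ∧ 3*b ≤ -5 ∧ e = 3 implies it.
Every state satisfying the precondition satisfies the weakest precondition: the implication holds.
Answer: valid


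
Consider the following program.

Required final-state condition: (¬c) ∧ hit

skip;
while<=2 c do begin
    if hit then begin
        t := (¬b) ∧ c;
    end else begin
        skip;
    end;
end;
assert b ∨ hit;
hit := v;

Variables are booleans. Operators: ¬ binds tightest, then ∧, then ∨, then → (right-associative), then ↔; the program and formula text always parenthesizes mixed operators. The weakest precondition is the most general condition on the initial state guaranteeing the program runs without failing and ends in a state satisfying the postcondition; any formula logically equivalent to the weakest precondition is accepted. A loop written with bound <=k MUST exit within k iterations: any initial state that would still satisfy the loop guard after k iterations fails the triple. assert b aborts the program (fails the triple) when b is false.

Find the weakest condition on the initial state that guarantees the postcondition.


Working backward. After the program, (¬c) ∧ hit must hold.
Before hit := v: (¬c) ∧ v
Before assert b ∨ hit: (b ∨ hit) ∧ (¬c) ∧ v
Before the loop (bound <=2), unroll the exhaustion recursion (WP_0 = exit-now case; WP_j = one more guarded iteration, up to j = 2):
  WP_0: (¬c) ∧ (b ∨ hit) ∧ v
  WP_1: (c → ((hit → ((¬c) ∧ (b ∨ hit) ∧ v)) ∧ ((¬hit) → ((¬c) ∧ (b ∨ hit) ∧ v)))) ∧ ((¬c) → ((b ∨ hit) ∧ (¬c) ∧ v))
  WP_2: (c → ((hit → ((c → ((hit → ((¬c) ∧ (b ∨ hit) ∧ v)) ∧ ((¬hit) → ((¬c) ∧ (b ∨ hit) ∧ v)))) ∧ ((¬c) → ((b ∨ hit) ∧ (¬c) ∧ v)))) ∧ ((¬hit) → ((c → ((hit → ((¬c) ∧ (b ∨ hit) ∧ v)) ∧ ((¬hit) → ((¬c) ∧ (b ∨ hit) ∧ v)))) ∧ ((¬c) → ((b ∨ hit) ∧ (¬c) ∧ v)))))) ∧ ((¬c) → ((b ∨ hit) ∧ (¬c) ∧ v))
So before the loop: (c → ((hit → ((c → ((hit → ((¬c) ∧ (b ∨ hit) ∧ v)) ∧ ((¬hit) → ((¬c) ∧ (b ∨ hit) ∧ v)))) ∧ ((¬c) → ((b ∨ hit) ∧ (¬c) ∧ v)))) ∧ ((¬hit) → ((c → ((hit → ((¬c) ∧ (b ∨ hit) ∧ v)) ∧ ((¬hit) → ((¬c) ∧ (b ∨ hit) ∧ v)))) ∧ ((¬c) → ((b ∨ hit) ∧ (¬c) ∧ v)))))) ∧ ((¬c) → ((b ∨ hit) ∧ (¬c) ∧ v))
Before skip: (c → ((hit → ((c → ((hit → ((¬c) ∧ (b ∨ hit) ∧ v)) ∧ ((¬hit) → ((¬c) ∧ (b ∨ hit) ∧ v)))) ∧ ((¬c) → ((b ∨ hit) ∧ (¬c) ∧ v)))) ∧ ((¬hit) → ((c → ((hit → ((¬c) ∧ (b ∨ hit) ∧ v)) ∧ ((¬hit) → ((¬c) ∧ (b ∨ hit) ∧ v)))) ∧ ((¬c) → ((b ∨ hit) ∧ (¬c) ∧ v)))))) ∧ ((¬c) → ((b ∨ hit) ∧ (¬c) ∧ v))
Answer: WP = (c → ((hit → ((c → ((hit → ((¬c) ∧ (b ∨ hit) ∧ v)) ∧ ((¬hit) → ((¬c) ∧ (b ∨ hit) ∧ v)))) ∧ ((¬c) → ((b ∨ hit) ∧ (¬c) ∧ v)))) ∧ ((¬hit) → ((c → ((hit → ((¬c) ∧ (b ∨ hit) ∧ v)) ∧ ((¬hit) → ((¬c) ∧ (b ∨ hit) ∧ v)))) ∧ ((¬c) → ((b ∨ hit) ∧ (¬c) ∧ v)))))) ∧ ((¬c) → ((b ∨ hit) ∧ (¬c) ∧ v))


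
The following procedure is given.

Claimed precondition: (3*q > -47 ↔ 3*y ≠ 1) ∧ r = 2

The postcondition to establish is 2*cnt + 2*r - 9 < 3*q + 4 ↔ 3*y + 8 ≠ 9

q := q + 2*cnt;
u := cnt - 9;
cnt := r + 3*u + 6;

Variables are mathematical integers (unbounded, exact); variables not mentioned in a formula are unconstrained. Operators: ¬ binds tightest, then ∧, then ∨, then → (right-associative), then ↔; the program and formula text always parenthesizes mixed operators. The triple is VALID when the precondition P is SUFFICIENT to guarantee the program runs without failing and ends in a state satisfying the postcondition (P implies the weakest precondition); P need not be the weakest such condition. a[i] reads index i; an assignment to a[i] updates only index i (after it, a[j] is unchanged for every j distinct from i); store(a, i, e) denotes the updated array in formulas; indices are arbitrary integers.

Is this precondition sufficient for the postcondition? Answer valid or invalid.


Working backward. After the program, the postcondition 2*cnt + 2*r - 9 < 3*q + 4 ↔ 3*y + 8 ≠ 9 must hold; in canonical form it is 2*cnt + 2*r < 3*q + 13 ↔ 3*y ≠ 1.
Before cnt := r + 3*u + 6: 4*r + 6*u < 3*q + 1 ↔ 3*y ≠ 1
Before u := cnt - 9: 6*cnt + 4*r < 3*q + 55 ↔ 3*y ≠ 1
Before q := q + 2*cnt: 4*r < 3*q + 55 ↔ 3*y ≠ 1
The weakest precondition is 4*r < 3*q + 55 ↔ 3*y ≠ 1.
Check whether (3*q > -47 ↔ 3*y ≠ 1) ∧ r = 2 implies it.
Every state satisfying the precondition satisfies the weakest precondition: the implication holds.
Answer: valid


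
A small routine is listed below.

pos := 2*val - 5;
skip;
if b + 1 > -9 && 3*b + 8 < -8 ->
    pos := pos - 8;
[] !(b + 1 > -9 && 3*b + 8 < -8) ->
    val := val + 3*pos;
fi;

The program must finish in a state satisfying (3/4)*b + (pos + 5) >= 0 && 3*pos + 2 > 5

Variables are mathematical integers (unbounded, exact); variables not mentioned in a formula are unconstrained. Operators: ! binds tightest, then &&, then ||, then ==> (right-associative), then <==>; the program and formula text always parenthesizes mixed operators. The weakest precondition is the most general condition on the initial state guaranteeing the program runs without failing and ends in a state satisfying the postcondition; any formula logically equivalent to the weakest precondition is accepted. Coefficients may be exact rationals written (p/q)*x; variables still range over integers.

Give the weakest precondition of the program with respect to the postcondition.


Working backward. After the program, the postcondition (3/4)*b + (pos + 5) >= 0 && 3*pos + 2 > 5 must hold; in canonical form it is (3/4)*b + pos >= -5 && 3*pos > 3.
Then branch requires (3/4)*b + pos >= 3 && 3*pos > 27; else branch requires (3/4)*b + pos >= -5 && 3*pos > 3.
Before the if: ((b > -10 && 3*b < -16) ==> ((3/4)*b + pos >= 3 && 3*pos > 27)) && ((!(b > -10 && 3*b < -16)) ==> ((3/4)*b + pos >= -5 && 3*pos > 3))
Before skip: ((b > -10 && 3*b < -16) ==> ((3/4)*b + pos >= 3 && 3*pos > 27)) && ((!(b > -10 && 3*b < -16)) ==> ((3/4)*b + pos >= -5 && 3*pos > 3))
Before pos := 2*val - 5: ((b > -10 && 3*b < -16) ==> ((3/4)*b + 2*val >= 8 && 6*val > 42)) && ((!(b > -10 && 3*b < -16)) ==> ((3/4)*b + 2*val >= 0 && 6*val > 18))
Answer: WP = ((b > -10 && 3*b < -16) ==> ((3/4)*b + 2*val >= 8 && 6*val > 42)) && ((!(b > -10 && 3*b < -16)) ==> ((3/4)*b + 2*val >= 0 && 6*val > 18))


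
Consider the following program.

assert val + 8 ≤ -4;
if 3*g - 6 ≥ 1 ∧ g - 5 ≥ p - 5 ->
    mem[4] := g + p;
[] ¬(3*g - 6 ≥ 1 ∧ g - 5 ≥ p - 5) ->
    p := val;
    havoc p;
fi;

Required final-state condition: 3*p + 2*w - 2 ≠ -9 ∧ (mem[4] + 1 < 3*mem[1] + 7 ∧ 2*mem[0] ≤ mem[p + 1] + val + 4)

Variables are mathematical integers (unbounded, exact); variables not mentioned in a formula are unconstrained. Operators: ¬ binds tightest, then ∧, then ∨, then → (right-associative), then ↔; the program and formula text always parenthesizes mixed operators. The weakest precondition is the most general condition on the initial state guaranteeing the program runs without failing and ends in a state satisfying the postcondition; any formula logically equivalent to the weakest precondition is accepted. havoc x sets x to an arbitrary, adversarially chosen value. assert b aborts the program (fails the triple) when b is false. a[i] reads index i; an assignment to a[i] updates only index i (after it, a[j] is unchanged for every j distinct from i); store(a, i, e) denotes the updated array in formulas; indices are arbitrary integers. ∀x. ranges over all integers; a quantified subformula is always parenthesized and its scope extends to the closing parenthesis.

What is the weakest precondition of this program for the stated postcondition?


Working backward. After the program, the postcondition 3*p + 2*w - 2 ≠ -9 ∧ (mem[4] + 1 < 3*mem[1] + 7 ∧ 2*mem[0] ≤ mem[p + 1] + val + 4) must hold; in canonical form it is 3*p + 2*w ≠ -7 ∧ mem[4] < 3*mem[1] + 6 ∧ 2*mem[0] ≤ mem[p + 1] + val + 4.
Then branch requires 3*p + 2*w ≠ -7 ∧ g + p < 3*mem[1] + 6 ∧ 2*mem[0] ≤ store(mem, 4, g + p)[p + 1] + val + 4; else branch requires ∀p_1. (3*p_1 + 2*w ≠ -7 ∧ mem[4] < 3*mem[1] + 6 ∧ 2*mem[0] ≤ mem[p_1 + 1] + val + 4).
Before the if: ((3*g ≥ 7 ∧ g ≥ p) → (3*p + 2*w ≠ -7 ∧ g + p < 3*mem[1] + 6 ∧ 2*mem[0] ≤ store(mem, 4, g + p)[p + 1] + val + 4)) ∧ ((¬(3*g ≥ 7 ∧ g ≥ p)) → (∀p_1. (3*p_1 + 2*w ≠ -7 ∧ mem[4] < 3*mem[1] + 6 ∧ 2*mem[0] ≤ mem[p_1 + 1] + val + 4)))
Before assert val + 8 ≤ -4: val ≤ -12 ∧ ((3*g ≥ 7 ∧ g ≥ p) → (3*p + 2*w ≠ -7 ∧ g + p < 3*mem[1] + 6 ∧ 2*mem[0] ≤ store(mem, 4, g + p)[p + 1] + val + 4)) ∧ ((¬(3*g ≥ 7 ∧ g ≥ p)) → (∀p_1. (3*p_1 + 2*w ≠ -7 ∧ mem[4] < 3*mem[1] + 6 ∧ 2*mem[0] ≤ mem[p_1 + 1] + val + 4)))
Answer: WP = val ≤ -12 ∧ ((3*g ≥ 7 ∧ g ≥ p) → (3*p + 2*w ≠ -7 ∧ g + p < 3*mem[1] + 6 ∧ 2*mem[0] ≤ store(mem, 4, g + p)[p + 1] + val + 4)) ∧ ((¬(3*g ≥ 7 ∧ g ≥ p)) → (∀p_1. (3*p_1 + 2*w ≠ -7 ∧ mem[4] < 3*mem[1] + 6 ∧ 2*mem[0] ≤ mem[p_1 + 1] + val + 4)))


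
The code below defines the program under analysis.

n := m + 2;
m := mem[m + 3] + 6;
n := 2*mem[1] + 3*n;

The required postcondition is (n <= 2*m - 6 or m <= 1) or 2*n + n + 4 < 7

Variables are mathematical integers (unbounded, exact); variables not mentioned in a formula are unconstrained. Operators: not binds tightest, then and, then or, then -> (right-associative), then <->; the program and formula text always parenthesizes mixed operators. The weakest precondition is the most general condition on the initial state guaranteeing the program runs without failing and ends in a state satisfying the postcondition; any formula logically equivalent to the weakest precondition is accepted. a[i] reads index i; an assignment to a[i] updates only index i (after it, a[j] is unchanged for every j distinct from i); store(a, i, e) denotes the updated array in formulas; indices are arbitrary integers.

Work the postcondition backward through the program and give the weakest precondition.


Working backward. After the program, the postcondition (n <= 2*m - 6 or m <= 1) or 2*n + n + 4 < 7 must hold; in canonical form it is n <= 2*m - 6 or m <= 1 or 3*n < 3.
Before n := 2*mem[1] + 3*n: 2*mem[1] + 3*n <= 2*m - 6 or m <= 1 or 6*mem[1] + 9*n < 3
Before m := mem[m + 3] + 6: 2*mem[1] + 3*n <= 2*mem[m + 3] + 6 or mem[m + 3] <= -5 or 6*mem[1] + 9*n < 3
Before n := m + 2: 2*mem[1] + 3*m <= 2*mem[m + 3] or mem[m + 3] <= -5 or 6*mem[1] + 9*m < -15
Answer: WP = 2*mem[1] + 3*m <= 2*mem[m + 3] or mem[m + 3] <= -5 or 6*mem[1] + 9*m < -15


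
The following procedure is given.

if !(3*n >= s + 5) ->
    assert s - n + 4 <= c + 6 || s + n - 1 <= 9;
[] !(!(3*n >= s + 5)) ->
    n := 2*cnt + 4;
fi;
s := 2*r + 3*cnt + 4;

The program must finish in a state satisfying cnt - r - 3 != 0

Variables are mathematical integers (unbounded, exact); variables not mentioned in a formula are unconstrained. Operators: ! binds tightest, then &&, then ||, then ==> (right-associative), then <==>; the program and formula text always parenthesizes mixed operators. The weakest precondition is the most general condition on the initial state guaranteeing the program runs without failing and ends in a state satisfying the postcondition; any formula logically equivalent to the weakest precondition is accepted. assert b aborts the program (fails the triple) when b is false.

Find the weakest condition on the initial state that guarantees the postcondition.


Working backward. After the program, the postcondition cnt - r - 3 != 0 must hold; in canonical form it is cnt != r + 3.
Before s := 2*r + 3*cnt + 4: cnt != r + 3
Then branch requires (s <= c + n + 2 || n + s <= 10) && cnt != r + 3; else branch requires cnt != r + 3.
Before the if: ((!(3*n >= s + 5)) ==> ((s <= c + n + 2 || n + s <= 10) && cnt != r + 3)) && (3*n >= s + 5 ==> cnt != r + 3)
Answer: WP = ((!(3*n >= s + 5)) ==> ((s <= c + n + 2 || n + s <= 10) && cnt != r + 3)) && (3*n >= s + 5 ==> cnt != r + 3)


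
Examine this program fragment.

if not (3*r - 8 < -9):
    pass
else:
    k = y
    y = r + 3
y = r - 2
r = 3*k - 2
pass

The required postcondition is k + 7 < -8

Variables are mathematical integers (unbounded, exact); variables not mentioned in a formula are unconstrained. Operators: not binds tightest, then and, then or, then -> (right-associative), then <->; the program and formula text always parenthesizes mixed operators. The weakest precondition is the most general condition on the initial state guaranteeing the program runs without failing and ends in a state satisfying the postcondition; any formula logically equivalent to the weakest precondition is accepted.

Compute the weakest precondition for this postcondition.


Working backward. After the program, the postcondition k + 7 < -8 must hold; in canonical form it is k < -15.
Before skip: k < -15
Before r := 3*k - 2: k < -15
Before y := r - 2: k < -15
Then branch requires k < -15; else branch requires y < -15.
Before the if: ((not (3*r < -1)) -> k < -15) and (3*r < -1 -> y < -15)
Answer: WP = ((not (3*r < -1)) -> k < -15) and (3*r < -1 -> y < -15)


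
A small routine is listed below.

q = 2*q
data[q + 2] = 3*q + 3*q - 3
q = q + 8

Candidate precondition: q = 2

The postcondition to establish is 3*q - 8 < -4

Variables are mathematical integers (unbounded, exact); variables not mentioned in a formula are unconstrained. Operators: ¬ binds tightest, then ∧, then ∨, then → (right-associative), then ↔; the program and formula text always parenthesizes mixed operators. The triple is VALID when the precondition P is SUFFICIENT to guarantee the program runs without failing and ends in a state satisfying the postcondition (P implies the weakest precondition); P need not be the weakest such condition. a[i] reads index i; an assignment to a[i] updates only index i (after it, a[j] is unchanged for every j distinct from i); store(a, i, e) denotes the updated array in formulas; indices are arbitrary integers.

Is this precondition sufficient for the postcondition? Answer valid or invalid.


Working backward. After the program, the postcondition 3*q - 8 < -4 must hold; in canonical form it is 3*q < 4.
Before q := q + 8: 3*q < -20
Before data[q + 2] := 3*q + 3*q - 3: 3*q < -20
Before q := 2*q: 6*q < -20
The weakest precondition is 6*q < -20.
Check whether q = 2 implies it.
Countermodel: at the initial state q = 2, the precondition holds but the weakest precondition fails.
Answer: invalid


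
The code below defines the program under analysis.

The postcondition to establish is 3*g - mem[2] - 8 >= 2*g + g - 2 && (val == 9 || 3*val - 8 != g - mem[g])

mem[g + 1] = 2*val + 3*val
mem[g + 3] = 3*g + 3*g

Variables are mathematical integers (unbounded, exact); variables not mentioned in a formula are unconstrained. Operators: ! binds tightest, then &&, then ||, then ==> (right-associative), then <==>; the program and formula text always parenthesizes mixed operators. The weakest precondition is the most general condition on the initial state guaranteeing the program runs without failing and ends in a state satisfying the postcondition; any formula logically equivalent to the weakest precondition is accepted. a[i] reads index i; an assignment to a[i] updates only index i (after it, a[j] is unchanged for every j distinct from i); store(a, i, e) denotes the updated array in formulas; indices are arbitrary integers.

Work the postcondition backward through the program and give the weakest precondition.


Working backward. After the program, the postcondition 3*g - mem[2] - 8 >= 2*g + g - 2 && (val == 9 || 3*val - 8 != g - mem[g]) must hold; in canonical form it is mem[2] <= -6 && (val == 9 || mem[g] + 3*val != g + 8).
Before mem[g + 3] := 3*g + 3*g: store(mem, g + 3, 6*g)[2] <= -6 && (val == 9 || store(mem, g + 3, 6*g)[g] + 3*val != g + 8)
Before mem[g + 1] := 2*val + 3*val: store(store(mem, g + 1, 5*val), g + 3, 6*g)[2] <= -6 && (val == 9 || store(store(mem, g + 1, 5*val), g + 3, 6*g)[g] + 3*val != g + 8)
Answer: WP = store(store(mem, g + 1, 5*val), g + 3, 6*g)[2] <= -6 && (val == 9 || store(store(mem, g + 1, 5*val), g + 3, 6*g)[g] + 3*val != g + 8)


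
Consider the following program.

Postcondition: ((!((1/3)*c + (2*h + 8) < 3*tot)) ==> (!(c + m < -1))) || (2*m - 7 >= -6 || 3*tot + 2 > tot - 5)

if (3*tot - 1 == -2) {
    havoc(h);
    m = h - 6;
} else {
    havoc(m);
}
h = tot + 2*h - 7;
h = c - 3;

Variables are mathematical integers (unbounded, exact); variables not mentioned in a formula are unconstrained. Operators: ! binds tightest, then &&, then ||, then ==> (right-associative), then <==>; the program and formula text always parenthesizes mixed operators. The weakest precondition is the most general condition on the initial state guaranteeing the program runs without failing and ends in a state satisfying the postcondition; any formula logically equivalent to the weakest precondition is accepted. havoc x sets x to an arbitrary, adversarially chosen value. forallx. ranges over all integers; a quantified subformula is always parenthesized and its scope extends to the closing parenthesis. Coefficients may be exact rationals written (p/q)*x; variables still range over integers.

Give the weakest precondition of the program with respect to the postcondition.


Working backward. After the program, the postcondition ((!((1/3)*c + (2*h + 8) < 3*tot)) ==> (!(c + m < -1))) || (2*m - 7 >= -6 || 3*tot + 2 > tot - 5) must hold; in canonical form it is ((!((1/3)*c + 2*h < 3*tot - 8)) ==> (!(c + m < -1))) || 2*m >= 1 || 2*tot > -7.
Before h := c - 3: ((!((7/3)*c < 3*tot - 2)) ==> (!(c + m < -1))) || 2*m >= 1 || 2*tot > -7
Before h := tot + 2*h - 7: ((!((7/3)*c < 3*tot - 2)) ==> (!(c + m < -1))) || 2*m >= 1 || 2*tot > -7
Then branch requires forall h_1. (((!((7/3)*c < 3*tot - 2)) ==> (!(c + h_1 < 5))) || 2*h_1 >= 13 || 2*tot > -7); else branch requires forall m_1. (((!((7/3)*c < 3*tot - 2)) ==> (!(c + m_1 < -1))) || 2*m_1 >= 1 || 2*tot > -7).
Before the if: (3*tot == -1 ==> (forall h_1. (((!((7/3)*c < 3*tot - 2)) ==> (!(c + h_1 < 5))) || 2*h_1 >= 13 || 2*tot > -7))) && ((!(3*tot == -1)) ==> (forall m_1. (((!((7/3)*c < 3*tot - 2)) ==> (!(c + m_1 < -1))) || 2*m_1 >= 1 || 2*tot > -7)))
Answer: WP = (3*tot == -1 ==> (forall h_1. (((!((7/3)*c < 3*tot - 2)) ==> (!(c + h_1 < 5))) || 2*h_1 >= 13 || 2*tot > -7))) && ((!(3*tot == -1)) ==> (forall m_1. (((!((7/3)*c < 3*tot - 2)) ==> (!(c + m_1 < -1))) || 2*m_1 >= 1 || 2*tot > -7)))


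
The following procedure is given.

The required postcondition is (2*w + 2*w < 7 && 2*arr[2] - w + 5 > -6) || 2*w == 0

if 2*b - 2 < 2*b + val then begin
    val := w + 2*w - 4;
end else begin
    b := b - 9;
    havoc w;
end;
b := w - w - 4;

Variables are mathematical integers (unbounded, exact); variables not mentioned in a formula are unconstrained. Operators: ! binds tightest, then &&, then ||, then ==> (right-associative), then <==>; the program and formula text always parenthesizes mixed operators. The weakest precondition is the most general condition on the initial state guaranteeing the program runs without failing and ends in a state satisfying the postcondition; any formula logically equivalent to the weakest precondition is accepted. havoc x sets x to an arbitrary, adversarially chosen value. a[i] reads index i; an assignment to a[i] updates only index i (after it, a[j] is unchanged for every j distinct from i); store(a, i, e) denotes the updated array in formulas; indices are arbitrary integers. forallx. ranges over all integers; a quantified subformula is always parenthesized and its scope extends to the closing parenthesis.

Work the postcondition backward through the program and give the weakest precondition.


Working backward. After the program, the postcondition (2*w + 2*w < 7 && 2*arr[2] - w + 5 > -6) || 2*w == 0 must hold; in canonical form it is (4*w < 7 && 2*arr[2] > w - 11) || 2*w == 0.
Before b := w - w - 4: (4*w < 7 && 2*arr[2] > w - 11) || 2*w == 0
Then branch requires (4*w < 7 && 2*arr[2] > w - 11) || 2*w == 0; else branch requires forall w_1. ((4*w_1 < 7 && 2*arr[2] > w_1 - 11) || 2*w_1 == 0).
Before the if: (val > -2 ==> ((4*w < 7 && 2*arr[2] > w - 11) || 2*w == 0)) && ((!(val > -2)) ==> (forall w_1. ((4*w_1 < 7 && 2*arr[2] > w_1 - 11) || 2*w_1 == 0)))
Answer: WP = (val > -2 ==> ((4*w < 7 && 2*arr[2] > w - 11) || 2*w == 0)) && ((!(val > -2)) ==> (forall w_1. ((4*w_1 < 7 && 2*arr[2] > w_1 - 11) || 2*w_1 == 0)))


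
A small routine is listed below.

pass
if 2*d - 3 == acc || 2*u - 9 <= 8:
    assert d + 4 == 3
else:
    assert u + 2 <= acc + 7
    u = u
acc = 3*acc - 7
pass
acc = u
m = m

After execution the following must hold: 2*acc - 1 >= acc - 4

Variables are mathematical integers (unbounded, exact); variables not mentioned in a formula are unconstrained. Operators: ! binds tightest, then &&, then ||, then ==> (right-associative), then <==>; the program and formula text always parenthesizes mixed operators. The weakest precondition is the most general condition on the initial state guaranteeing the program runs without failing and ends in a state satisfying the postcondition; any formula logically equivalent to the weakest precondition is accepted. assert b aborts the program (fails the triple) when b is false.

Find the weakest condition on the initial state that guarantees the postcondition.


Working backward. After the program, the postcondition 2*acc - 1 >= acc - 4 must hold; in canonical form it is acc >= -3.
Before m := m: acc >= -3
Before acc := u: u >= -3
Before skip: u >= -3
Before acc := 3*acc - 7: u >= -3
Then branch requires d == -1 && u >= -3; else branch requires u <= acc + 5 && u >= -3.
Before the if: ((2*d == acc + 3 || 2*u <= 17) ==> (d == -1 && u >= -3)) && ((!(2*d == acc + 3 || 2*u <= 17)) ==> (u <= acc + 5 && u >= -3))
Before skip: ((2*d == acc + 3 || 2*u <= 17) ==> (d == -1 && u >= -3)) && ((!(2*d == acc + 3 || 2*u <= 17)) ==> (u <= acc + 5 && u >= -3))
Answer: WP = ((2*d == acc + 3 || 2*u <= 17) ==> (d == -1 && u >= -3)) && ((!(2*d == acc + 3 || 2*u <= 17)) ==> (u <= acc + 5 && u >= -3))


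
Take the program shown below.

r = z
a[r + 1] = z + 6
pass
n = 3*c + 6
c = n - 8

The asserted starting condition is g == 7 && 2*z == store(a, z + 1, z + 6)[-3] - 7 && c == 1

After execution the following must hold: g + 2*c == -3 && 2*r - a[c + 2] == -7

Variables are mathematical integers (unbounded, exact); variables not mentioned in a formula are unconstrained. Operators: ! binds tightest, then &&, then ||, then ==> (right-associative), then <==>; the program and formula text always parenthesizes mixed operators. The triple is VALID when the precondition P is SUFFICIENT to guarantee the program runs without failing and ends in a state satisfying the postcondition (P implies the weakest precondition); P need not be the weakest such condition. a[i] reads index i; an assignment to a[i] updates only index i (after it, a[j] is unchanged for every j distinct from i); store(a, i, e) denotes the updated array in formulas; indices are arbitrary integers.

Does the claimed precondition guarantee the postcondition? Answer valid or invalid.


Working backward. After the program, the postcondition g + 2*c == -3 && 2*r - a[c + 2] == -7 must hold; in canonical form it is 2*c + g == -3 && 2*r == a[c + 2] - 7.
Before c := n - 8: g + 2*n == 13 && 2*r == a[n - 6] - 7
Before n := 3*c + 6: 6*c + g == 1 && 2*r == a[3*c] - 7
Before skip: 6*c + g == 1 && 2*r == a[3*c] - 7
Before a[r + 1] := z + 6: 6*c + g == 1 && 2*r == store(a, r + 1, z + 6)[3*c] - 7
Before r := z: 6*c + g == 1 && 2*z == store(a, z + 1, z + 6)[3*c] - 7
The weakest precondition is 6*c + g == 1 && 2*z == store(a, z + 1, z + 6)[3*c] - 7.
Check whether g == 7 && 2*z == store(a, z + 1, z + 6)[-3] - 7 && c == 1 implies it.
Countermodel: at the initial state a = {[-7044] = 2, [-3] = -14083, [3] = 2, elsewhere 2}, c = 1, g = 7, z = -7045, the precondition holds but the weakest precondition fails.
Answer: invalid


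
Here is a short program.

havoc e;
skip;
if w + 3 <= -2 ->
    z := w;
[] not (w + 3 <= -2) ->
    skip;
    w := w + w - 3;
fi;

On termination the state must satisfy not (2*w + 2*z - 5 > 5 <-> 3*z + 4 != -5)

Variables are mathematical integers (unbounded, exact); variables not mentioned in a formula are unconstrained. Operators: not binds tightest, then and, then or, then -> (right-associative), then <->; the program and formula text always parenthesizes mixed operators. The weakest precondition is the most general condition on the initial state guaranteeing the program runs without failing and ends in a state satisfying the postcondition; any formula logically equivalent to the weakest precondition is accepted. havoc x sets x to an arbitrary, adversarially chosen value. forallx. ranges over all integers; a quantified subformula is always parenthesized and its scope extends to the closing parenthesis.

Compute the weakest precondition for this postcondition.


Working backward. After the program, the postcondition not (2*w + 2*z - 5 > 5 <-> 3*z + 4 != -5) must hold; in canonical form it is not (2*w + 2*z > 10 <-> 3*z != -9).
Then branch requires not (4*w > 10 <-> 3*w != -9); else branch requires not (4*w + 2*z > 16 <-> 3*z != -9).
Before the if: (w <= -5 -> (not (4*w > 10 <-> 3*w != -9))) and ((not (w <= -5)) -> (not (4*w + 2*z > 16 <-> 3*z != -9)))
Before skip: (w <= -5 -> (not (4*w > 10 <-> 3*w != -9))) and ((not (w <= -5)) -> (not (4*w + 2*z > 16 <-> 3*z != -9)))
Before havoc e: (w <= -5 -> (not (4*w > 10 <-> 3*w != -9))) and ((not (w <= -5)) -> (not (4*w + 2*z > 16 <-> 3*z != -9)))
Answer: WP = (w <= -5 -> (not (4*w > 10 <-> 3*w != -9))) and ((not (w <= -5)) -> (not (4*w + 2*z > 16 <-> 3*z != -9)))


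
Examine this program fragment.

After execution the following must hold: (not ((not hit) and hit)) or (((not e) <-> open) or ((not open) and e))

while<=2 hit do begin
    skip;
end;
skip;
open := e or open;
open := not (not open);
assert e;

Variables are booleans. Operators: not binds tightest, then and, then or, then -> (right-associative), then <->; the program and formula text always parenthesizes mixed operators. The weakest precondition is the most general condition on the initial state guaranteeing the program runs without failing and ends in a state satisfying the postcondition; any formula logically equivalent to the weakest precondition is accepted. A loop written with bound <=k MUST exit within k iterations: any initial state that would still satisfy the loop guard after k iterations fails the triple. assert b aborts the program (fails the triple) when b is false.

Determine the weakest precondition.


Working backward. After the program, the postcondition (not ((not hit) and hit)) or (((not e) <-> open) or ((not open) and e)) must hold; in canonical form it is true.
Before assert e: e
Before open := not (not open): e
Before open := e or open: e
Before skip: e
Before the loop (bound <=2), unroll the exhaustion recursion (WP_0 = exit-now case; WP_j = one more guarded iteration, up to j = 2):
  WP_0: (not hit) and e
  WP_1: (hit -> ((not hit) and e)) and ((not hit) -> e)
  WP_2: (hit -> ((hit -> ((not hit) and e)) and ((not hit) -> e))) and ((not hit) -> e)
So before the loop: (hit -> ((hit -> ((not hit) and e)) and ((not hit) -> e))) and ((not hit) -> e)
Answer: WP = (hit -> ((hit -> ((not hit) and e)) and ((not hit) -> e))) and ((not hit) -> e)


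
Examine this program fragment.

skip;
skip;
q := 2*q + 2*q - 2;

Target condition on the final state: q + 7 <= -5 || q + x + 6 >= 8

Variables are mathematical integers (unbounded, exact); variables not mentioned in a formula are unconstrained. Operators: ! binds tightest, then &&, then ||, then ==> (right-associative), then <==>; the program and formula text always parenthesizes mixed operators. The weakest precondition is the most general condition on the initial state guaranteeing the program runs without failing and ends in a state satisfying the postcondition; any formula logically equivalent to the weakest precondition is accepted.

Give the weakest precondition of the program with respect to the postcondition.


Working backward. After the program, the postcondition q + 7 <= -5 || q + x + 6 >= 8 must hold; in canonical form it is q <= -12 || q + x >= 2.
Before q := 2*q + 2*q - 2: 4*q <= -10 || 4*q + x >= 4
Before skip: 4*q <= -10 || 4*q + x >= 4
Before skip: 4*q <= -10 || 4*q + x >= 4
Answer: WP = 4*q <= -10 || 4*q + x >= 4


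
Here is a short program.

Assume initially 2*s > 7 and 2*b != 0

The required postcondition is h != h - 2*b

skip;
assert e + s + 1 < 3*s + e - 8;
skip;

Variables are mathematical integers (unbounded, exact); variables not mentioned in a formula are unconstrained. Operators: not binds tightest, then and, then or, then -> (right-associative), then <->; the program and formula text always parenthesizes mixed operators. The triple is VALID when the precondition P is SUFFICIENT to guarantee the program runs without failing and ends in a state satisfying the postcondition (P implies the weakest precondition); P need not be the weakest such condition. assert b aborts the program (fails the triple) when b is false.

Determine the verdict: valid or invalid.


Working backward. After the program, the postcondition h != h - 2*b must hold; in canonical form it is 2*b != 0.
Before skip: 2*b != 0
Before assert e + s + 1 < 3*s + e - 8: 2*s > 9 and 2*b != 0
Before skip: 2*s > 9 and 2*b != 0
The weakest precondition is 2*s > 9 and 2*b != 0.
Check whether 2*s > 7 and 2*b != 0 implies it.
Countermodel: at the initial state b = 1, s = 4, the precondition holds but the weakest precondition fails.
Answer: invalid


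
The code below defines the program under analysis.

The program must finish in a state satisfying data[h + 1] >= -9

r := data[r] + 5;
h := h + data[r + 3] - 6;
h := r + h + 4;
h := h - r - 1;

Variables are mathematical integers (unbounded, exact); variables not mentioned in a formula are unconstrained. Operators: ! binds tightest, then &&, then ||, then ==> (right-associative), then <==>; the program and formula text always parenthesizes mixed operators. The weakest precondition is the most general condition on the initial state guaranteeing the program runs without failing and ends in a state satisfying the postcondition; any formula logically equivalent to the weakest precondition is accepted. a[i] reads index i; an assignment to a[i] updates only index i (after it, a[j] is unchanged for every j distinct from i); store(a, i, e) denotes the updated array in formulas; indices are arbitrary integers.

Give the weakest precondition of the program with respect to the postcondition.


Working backward. After the program, data[h + 1] >= -9 must hold.
Before h := h - r - 1: data[h - r] >= -9
Before h := r + h + 4: data[h + 4] >= -9
Before h := h + data[r + 3] - 6: data[data[r + 3] + h - 2] >= -9
Before r := data[r] + 5: data[data[data[r] + 8] + h - 2] >= -9
Answer: WP = data[data[data[r] + 8] + h - 2] >= -9


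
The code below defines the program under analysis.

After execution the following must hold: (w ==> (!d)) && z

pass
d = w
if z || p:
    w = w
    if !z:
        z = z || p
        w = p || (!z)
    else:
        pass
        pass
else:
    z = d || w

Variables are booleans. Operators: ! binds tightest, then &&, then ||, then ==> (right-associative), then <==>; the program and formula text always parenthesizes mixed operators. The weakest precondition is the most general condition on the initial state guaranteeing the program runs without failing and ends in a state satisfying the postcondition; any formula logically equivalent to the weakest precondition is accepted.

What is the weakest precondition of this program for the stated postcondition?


Working backward. After the program, (w ==> (!d)) && z must hold.
Then branch requires ((!z) ==> (((p || (!(z || p))) ==> (!d)) && (z || p))) && (z ==> ((w ==> (!d)) && z)); else branch requires (w ==> (!d)) && (d || w).
Before the if: ((z || p) ==> (((!z) ==> (((p || (!(z || p))) ==> (!d)) && (z || p))) && (z ==> ((w ==> (!d)) && z)))) && ((!(z || p)) ==> ((w ==> (!d)) && (d || w)))
Before d := w: ((z || p) ==> (((!z) ==> (((p || (!(z || p))) ==> (!w)) && (z || p))) && (z ==> ((w ==> (!w)) && z)))) && ((!(z || p)) ==> ((w ==> (!w)) && w))
Before skip: ((z || p) ==> (((!z) ==> (((p || (!(z || p))) ==> (!w)) && (z || p))) && (z ==> ((w ==> (!w)) && z)))) && ((!(z || p)) ==> ((w ==> (!w)) && w))
Answer: WP = ((z || p) ==> (((!z) ==> (((p || (!(z || p))) ==> (!w)) && (z || p))) && (z ==> ((w ==> (!w)) && z)))) && ((!(z || p)) ==> ((w ==> (!w)) && w))
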